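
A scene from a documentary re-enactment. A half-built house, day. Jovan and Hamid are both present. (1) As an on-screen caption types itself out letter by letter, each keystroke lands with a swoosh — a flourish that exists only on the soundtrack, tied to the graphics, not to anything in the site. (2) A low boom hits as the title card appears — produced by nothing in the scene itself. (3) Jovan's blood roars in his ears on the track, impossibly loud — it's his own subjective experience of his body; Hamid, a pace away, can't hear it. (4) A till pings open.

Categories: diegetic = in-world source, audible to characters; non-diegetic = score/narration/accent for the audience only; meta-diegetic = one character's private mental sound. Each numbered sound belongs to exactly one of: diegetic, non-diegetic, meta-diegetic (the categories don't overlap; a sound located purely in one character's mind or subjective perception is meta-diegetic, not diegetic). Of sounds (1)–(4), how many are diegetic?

1

(1) the caption isn't part of the story world, so neither is the sound tied to it → non-diegetic.
Sound (2): it's a sound-design accent with no in-world source; no one in the scene can hear it, so non-diegetic.
(3) it's Jovan's internal bodily sensation rendered as sound; only Jovan 'hears' it → meta-diegetic.
Sound (4): an in-world source (a till); characters could hear it, so diegetic.
Diegetic: (4) — that's 1.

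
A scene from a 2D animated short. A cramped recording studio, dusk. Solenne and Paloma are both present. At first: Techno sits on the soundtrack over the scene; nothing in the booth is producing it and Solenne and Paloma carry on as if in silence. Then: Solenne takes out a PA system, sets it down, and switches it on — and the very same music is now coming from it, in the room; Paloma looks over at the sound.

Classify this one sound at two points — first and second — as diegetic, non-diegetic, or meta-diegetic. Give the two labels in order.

non-diegetic, diegetic

First: no in-world source exists and no character can hear it — underscore → non-diegetic.
Second: a PA system is now a real source in the story world and the characters hear it → diegetic.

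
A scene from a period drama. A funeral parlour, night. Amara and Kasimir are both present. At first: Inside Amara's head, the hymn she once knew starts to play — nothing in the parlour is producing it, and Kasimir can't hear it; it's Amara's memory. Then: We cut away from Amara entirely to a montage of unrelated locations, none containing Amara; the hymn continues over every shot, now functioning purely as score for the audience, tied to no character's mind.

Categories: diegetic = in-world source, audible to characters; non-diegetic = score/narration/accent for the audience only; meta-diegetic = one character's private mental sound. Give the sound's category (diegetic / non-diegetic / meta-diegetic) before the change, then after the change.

Before the change: the music lives inside Amara's mind alone; Kasimir can't hear it → meta-diegetic.
After the change: once it plays over shots Amara isn't in, detached from any character's subjectivity, it's conventional underscore → non-diegetic.

meta-diegetic, non-diegetic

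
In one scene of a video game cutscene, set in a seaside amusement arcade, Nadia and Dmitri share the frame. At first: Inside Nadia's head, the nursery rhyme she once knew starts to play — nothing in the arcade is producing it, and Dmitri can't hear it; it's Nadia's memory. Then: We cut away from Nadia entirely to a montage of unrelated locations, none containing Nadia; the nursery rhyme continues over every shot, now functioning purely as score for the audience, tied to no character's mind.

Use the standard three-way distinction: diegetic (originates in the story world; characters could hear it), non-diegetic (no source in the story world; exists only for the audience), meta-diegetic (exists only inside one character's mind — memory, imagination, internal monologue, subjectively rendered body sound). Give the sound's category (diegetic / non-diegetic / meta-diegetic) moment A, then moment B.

meta-diegetic, non-diegetic

Moment A: the music lives inside Nadia's mind alone; Dmitri can't hear it → meta-diegetic.
Moment B: once it plays over shots Nadia isn't in, detached from any character's subjectivity, it's conventional underscore → non-diegetic.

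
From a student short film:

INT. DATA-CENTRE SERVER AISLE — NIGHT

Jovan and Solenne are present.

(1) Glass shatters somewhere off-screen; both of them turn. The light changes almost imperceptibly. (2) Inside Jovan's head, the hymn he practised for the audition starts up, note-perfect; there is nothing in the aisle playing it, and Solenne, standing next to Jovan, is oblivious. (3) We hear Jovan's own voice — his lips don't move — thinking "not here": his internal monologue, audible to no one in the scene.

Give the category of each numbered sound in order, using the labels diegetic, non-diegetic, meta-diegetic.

diegetic, meta-diegetic, meta-diegetic

Sound (1): an in-world source (glass); characters could hear it, so diegetic.
Sound (2): the music is a memory playing inside Jovan's mind alone; no real-world source, Solenne can't hear it, so meta-diegetic.
(3) is meta-diegetic: it's Jovan's unspoken thought, heard only by the audience via his subjectivity.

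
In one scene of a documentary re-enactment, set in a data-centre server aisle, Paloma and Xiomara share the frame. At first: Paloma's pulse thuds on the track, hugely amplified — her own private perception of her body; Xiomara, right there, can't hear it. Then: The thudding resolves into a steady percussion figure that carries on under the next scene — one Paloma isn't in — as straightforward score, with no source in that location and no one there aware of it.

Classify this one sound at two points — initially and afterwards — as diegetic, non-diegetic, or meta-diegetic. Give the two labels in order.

meta-diegetic, non-diegetic

Initially: it's Paloma's subjective body sound, inaudible to Xiomara → meta-diegetic.
Afterwards: detached from Paloma and playing as sourceless score over a scene she isn't in — for the audience only → non-diegetic.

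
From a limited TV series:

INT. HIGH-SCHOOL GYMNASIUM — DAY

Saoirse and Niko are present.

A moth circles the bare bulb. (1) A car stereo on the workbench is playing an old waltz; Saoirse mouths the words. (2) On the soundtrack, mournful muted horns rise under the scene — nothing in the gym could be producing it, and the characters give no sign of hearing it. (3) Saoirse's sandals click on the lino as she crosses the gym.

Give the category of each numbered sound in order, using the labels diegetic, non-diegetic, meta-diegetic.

diegetic, non-diegetic, diegetic

(1) is diegetic: a car stereo is a physical source in the scene and Saoirse reacts to it.
Sound (2): score with no on-screen or off-screen source; it exists for the audience alone, so non-diegetic.
(3) Saoirse's footsteps are produced in the story world → diegetic.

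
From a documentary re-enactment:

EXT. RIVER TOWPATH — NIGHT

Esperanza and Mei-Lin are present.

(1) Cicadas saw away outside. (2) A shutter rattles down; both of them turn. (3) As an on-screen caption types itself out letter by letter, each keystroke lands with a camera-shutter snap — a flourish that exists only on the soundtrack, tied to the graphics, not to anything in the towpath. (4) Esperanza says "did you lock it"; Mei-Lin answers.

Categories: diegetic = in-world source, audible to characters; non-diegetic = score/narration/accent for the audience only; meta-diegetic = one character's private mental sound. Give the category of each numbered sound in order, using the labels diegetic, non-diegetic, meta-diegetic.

diegetic, diegetic, non-diegetic, diegetic

(1) cicadas is part of the location's real environment → diegetic.
Sound (2): an in-world source (a shutter); characters could hear it, so diegetic.
(3) it accompanies on-screen graphics, not anything inside the story world → non-diegetic.
(4) Esperanza is a character speaking aloud in the scene → diegetic.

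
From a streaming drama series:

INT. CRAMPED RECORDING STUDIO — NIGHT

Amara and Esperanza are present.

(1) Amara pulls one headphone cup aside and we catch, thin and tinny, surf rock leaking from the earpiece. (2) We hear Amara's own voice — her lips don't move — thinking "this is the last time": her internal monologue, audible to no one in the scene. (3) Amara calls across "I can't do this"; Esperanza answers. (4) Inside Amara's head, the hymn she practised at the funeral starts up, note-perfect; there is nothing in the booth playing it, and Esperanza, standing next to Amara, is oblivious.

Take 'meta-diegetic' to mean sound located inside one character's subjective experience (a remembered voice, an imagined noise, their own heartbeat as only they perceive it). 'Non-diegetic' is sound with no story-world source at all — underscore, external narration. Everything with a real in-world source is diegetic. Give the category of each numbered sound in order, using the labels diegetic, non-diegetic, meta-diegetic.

diegetic, meta-diegetic, diegetic, meta-diegetic

Sound (1): it's leaking from a physical pair of headphones in the scene, so diegetic.
Sound (2): internal monologue — inside Amara's mind, not spoken into the scene, so meta-diegetic.
(3) on-screen dialogue — Amara speaks and Esperanza is there to hear → diegetic.
(4) it lives in Amara's subjectivity, not in the booth → meta-diegetic.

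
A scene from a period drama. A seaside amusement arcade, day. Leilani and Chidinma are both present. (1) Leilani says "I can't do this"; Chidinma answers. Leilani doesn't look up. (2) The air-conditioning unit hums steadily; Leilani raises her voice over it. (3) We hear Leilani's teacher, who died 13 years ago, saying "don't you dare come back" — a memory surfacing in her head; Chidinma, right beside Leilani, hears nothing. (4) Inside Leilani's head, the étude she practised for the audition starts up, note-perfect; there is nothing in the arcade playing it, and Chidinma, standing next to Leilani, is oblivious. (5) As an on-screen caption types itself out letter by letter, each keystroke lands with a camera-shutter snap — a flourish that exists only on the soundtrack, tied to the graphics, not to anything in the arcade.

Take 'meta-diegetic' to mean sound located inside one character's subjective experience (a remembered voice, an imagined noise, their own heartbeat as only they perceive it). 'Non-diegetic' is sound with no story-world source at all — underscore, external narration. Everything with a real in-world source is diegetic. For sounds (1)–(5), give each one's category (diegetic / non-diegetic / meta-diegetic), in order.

Sound (1): on-screen dialogue — Leilani speaks and Chidinma is there to hear, so diegetic.
(2) it's the actual ambient sound of the location → diegetic.
(3) is meta-diegetic: a remembered line, private to Leilani — not present in the room, not audible to Chidinma.
Sound (4): the music is a memory playing inside Leilani's mind alone; no real-world source, Chidinma can't hear it, so meta-diegetic.
Sound (5): it accompanies on-screen graphics, not anything inside the story world, so non-diegetic.

diegetic, diegetic, meta-diegetic, meta-diegetic, non-diegetic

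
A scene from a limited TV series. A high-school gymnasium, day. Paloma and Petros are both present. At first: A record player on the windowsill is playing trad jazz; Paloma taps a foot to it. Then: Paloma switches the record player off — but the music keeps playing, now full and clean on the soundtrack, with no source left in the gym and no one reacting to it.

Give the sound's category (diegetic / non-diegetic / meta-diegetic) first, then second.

diegetic, non-diegetic

First: a record player is a real in-scene source and Paloma reacts to it → diegetic.
Second: there is no longer any in-world source and no one can hear it — it has become underscore → non-diegetic.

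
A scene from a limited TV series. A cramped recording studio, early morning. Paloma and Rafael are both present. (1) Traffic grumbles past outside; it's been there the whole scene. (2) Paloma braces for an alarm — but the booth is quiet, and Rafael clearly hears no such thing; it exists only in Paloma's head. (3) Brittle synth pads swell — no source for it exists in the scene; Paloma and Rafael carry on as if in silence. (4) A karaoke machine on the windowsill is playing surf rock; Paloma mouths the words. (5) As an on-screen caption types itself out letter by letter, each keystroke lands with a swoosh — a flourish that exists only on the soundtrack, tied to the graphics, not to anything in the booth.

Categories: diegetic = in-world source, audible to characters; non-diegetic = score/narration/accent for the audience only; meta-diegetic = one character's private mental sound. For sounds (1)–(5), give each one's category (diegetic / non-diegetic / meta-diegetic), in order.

(1) traffic is part of the location's real environment → diegetic.
(2) the sound is imagined by Paloma; nothing in the story world is producing it and Rafael can't hear it → meta-diegetic.
(3) nothing in the booth produces it and the characters don't hear it — pure soundtrack → non-diegetic.
Sound (4): a karaoke machine is a physical source in the scene and Paloma reacts to it, so diegetic.
(5) is non-diegetic: the caption isn't part of the story world, so neither is the sound tied to it.

diegetic, meta-diegetic, non-diegetic, diegetic, non-diegetic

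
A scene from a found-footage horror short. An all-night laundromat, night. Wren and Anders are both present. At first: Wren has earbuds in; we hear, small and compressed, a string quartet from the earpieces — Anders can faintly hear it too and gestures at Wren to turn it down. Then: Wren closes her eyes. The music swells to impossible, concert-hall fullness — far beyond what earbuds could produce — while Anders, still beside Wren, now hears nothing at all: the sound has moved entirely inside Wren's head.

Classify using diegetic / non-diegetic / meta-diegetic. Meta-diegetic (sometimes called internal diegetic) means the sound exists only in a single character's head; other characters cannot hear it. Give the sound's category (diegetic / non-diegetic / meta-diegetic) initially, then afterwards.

diegetic, meta-diegetic

Initially: the earbuds are a physical source both characters can hear → diegetic.
Afterwards: the music now exists only as Wren's subjective experience; Anders can no longer hear it → meta-diegetic.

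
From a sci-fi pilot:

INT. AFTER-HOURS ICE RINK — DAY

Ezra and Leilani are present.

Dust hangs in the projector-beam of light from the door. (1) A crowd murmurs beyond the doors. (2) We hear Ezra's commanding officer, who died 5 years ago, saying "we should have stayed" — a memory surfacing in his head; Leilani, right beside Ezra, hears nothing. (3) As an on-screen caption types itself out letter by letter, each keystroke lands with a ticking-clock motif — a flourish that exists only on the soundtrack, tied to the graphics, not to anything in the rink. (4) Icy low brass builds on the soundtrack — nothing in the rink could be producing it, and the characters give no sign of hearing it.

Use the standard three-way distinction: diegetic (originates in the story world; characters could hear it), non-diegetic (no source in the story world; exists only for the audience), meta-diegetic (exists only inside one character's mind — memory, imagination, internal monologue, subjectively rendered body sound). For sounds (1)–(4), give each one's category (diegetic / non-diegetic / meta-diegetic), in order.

diegetic, meta-diegetic, non-diegetic, non-diegetic

Sound (1): ambient/room sound belonging to the story's physical space, so diegetic.
(2) it's Ezra's recollection rendered as sound; the other character can't hear it → meta-diegetic.
Sound (3): sound married to a title/caption — outside the diegesis by definition, so non-diegetic.
(4) is non-diegetic: it has no source in the story world and no character can hear it — it's underscore.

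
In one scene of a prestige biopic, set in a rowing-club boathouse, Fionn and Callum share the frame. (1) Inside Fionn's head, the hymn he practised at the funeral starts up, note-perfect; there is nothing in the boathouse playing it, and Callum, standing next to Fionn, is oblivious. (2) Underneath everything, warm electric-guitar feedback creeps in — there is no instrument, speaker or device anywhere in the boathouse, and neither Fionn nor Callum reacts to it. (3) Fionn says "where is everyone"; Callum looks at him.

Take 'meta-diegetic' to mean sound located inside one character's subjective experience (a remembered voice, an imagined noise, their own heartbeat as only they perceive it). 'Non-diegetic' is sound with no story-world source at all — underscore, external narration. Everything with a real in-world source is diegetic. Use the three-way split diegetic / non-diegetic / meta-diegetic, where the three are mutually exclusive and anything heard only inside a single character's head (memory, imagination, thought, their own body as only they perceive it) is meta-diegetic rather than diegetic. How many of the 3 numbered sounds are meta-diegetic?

(1) is meta-diegetic: it lives in Fionn's subjectivity, not in the boathouse.
(2) score with no on-screen or off-screen source; it exists for the audience alone → non-diegetic.
(3) on-screen dialogue — Fionn speaks and Callum is there to hear → diegetic.
Meta-diegetic: (1) — that's 1.

1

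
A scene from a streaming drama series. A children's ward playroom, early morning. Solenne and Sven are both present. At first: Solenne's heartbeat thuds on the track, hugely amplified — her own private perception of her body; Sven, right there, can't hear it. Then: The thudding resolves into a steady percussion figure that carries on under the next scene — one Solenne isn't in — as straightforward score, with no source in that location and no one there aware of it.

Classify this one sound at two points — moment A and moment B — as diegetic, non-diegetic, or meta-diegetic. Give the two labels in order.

Moment A: it's Solenne's subjective body sound, inaudible to Sven → meta-diegetic.
Moment B: detached from Solenne and playing as sourceless score over a scene she isn't in — for the audience only → non-diegetic.

meta-diegetic, non-diegetic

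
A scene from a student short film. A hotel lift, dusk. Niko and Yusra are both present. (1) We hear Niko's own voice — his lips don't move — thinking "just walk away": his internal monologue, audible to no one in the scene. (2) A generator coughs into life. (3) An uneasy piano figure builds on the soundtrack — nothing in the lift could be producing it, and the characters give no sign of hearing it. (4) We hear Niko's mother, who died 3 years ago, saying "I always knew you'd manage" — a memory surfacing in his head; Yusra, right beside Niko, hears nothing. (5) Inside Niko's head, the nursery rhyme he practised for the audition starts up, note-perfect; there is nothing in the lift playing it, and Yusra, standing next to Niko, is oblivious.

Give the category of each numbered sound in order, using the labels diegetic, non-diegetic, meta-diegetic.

(1) Niko's thought-voice: a private mental sound no other character can hear → meta-diegetic.
(2) is diegetic: a generator is a real object/event in the scene's world.
(3) score with no on-screen or off-screen source; it exists for the audience alone → non-diegetic.
(4) is meta-diegetic: the voice is a memory playing only inside Niko's mind; Yusra can't hear it.
Sound (5): it lives in Niko's subjectivity, not in the lift, so meta-diegetic.

meta-diegetic, diegetic, non-diegetic, meta-diegetic, meta-diegetic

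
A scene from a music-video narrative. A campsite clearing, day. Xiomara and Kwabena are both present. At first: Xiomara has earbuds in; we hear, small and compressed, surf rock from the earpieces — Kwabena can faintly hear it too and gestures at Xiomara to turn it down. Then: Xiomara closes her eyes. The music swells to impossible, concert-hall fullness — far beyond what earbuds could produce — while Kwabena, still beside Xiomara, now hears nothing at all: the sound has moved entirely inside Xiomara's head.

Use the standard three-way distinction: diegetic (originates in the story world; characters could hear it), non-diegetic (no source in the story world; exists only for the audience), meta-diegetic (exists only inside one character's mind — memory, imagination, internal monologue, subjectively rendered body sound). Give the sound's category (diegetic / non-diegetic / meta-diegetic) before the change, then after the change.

diegetic, meta-diegetic

Before the change: the earbuds are a physical source both characters can hear → diegetic.
After the change: the music now exists only as Xiomara's subjective experience; Kwabena can no longer hear it → meta-diegetic.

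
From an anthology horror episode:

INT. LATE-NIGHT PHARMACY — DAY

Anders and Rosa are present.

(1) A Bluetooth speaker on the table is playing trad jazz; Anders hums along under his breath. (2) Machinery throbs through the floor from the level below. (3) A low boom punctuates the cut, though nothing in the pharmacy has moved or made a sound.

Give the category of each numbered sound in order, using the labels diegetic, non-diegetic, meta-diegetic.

diegetic, diegetic, non-diegetic

(1) is diegetic: source music from a Bluetooth speaker, which exists in the story world.
(2) is diegetic: it's the actual ambient sound of the location.
Sound (3): an editorial stinger — it belongs to the cut, not the story world, so non-diegetic.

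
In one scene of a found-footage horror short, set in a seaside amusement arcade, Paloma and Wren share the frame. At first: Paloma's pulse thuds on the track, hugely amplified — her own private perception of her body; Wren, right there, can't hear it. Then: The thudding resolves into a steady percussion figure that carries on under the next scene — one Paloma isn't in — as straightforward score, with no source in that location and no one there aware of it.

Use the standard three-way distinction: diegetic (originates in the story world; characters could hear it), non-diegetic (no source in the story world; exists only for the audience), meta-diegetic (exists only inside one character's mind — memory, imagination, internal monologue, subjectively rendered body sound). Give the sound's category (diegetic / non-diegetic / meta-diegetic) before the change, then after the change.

meta-diegetic, non-diegetic

Before the change: it's Paloma's subjective body sound, inaudible to Wren → meta-diegetic.
After the change: detached from Paloma and playing as sourceless score over a scene she isn't in — for the audience only → non-diegetic.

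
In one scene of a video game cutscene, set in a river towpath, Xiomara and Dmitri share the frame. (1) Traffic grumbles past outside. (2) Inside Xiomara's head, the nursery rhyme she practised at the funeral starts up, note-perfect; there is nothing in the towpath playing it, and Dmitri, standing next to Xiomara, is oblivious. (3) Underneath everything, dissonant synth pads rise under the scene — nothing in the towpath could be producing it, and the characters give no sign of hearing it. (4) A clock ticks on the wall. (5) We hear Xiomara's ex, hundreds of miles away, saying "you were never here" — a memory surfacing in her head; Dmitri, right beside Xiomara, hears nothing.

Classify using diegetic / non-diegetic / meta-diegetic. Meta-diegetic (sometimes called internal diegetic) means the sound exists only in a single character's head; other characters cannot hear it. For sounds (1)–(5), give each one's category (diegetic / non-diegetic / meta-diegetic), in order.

Sound (1): ambient/room sound belonging to the story's physical space, so diegetic.
(2) is meta-diegetic: it lives in Xiomara's subjectivity, not in the towpath.
(3) nothing in the towpath produces it and the characters don't hear it — pure soundtrack → non-diegetic.
(4) the sound comes from a clock physically present in the location → diegetic.
(5) the voice is a memory playing only inside Xiomara's mind; Dmitri can't hear it → meta-diegetic.

diegetic, meta-diegetic, non-diegetic, diegetic, meta-diegetic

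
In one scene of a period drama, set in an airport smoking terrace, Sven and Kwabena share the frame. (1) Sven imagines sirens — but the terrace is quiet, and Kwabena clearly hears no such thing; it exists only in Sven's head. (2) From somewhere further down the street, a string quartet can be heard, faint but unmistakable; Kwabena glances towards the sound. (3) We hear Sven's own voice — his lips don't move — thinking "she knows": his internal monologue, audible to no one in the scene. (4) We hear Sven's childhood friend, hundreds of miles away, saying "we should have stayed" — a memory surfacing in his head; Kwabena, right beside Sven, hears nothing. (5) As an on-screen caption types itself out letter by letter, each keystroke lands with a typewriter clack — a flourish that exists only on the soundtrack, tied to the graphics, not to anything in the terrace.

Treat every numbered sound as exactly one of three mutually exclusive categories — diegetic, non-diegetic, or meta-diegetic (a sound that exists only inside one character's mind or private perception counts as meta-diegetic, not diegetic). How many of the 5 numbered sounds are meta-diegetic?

(1) is meta-diegetic: the sound is imagined by Sven; nothing in the story world is producing it and Kwabena can't hear it.
(2) the music has an off-screen but real-world source and a character hears it → diegetic.
Sound (3): it's Sven's unspoken thought, heard only by the audience via his subjectivity, so meta-diegetic.
Sound (4): it's Sven's recollection rendered as sound; the other character can't hear it, so meta-diegetic.
(5) it accompanies on-screen graphics, not anything inside the story world → non-diegetic.
So 3 of the 5 are meta-diegetic: (1), (3), (4).

3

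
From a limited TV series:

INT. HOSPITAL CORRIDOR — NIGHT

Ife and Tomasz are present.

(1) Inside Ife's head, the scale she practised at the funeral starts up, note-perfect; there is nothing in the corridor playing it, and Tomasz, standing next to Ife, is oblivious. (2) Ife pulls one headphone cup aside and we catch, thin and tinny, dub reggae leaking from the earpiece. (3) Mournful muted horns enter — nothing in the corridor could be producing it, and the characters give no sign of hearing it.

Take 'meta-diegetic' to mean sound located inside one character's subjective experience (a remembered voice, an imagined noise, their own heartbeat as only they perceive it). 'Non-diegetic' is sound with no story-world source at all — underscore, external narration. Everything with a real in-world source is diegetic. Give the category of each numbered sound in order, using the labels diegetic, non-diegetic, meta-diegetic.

meta-diegetic, diegetic, non-diegetic

(1) is meta-diegetic: it lives in Ife's subjectivity, not in the corridor.
(2) it's leaking from a physical pair of headphones in the scene → diegetic.
(3) is non-diegetic: nothing in the corridor produces it and the characters don't hear it — pure soundtrack.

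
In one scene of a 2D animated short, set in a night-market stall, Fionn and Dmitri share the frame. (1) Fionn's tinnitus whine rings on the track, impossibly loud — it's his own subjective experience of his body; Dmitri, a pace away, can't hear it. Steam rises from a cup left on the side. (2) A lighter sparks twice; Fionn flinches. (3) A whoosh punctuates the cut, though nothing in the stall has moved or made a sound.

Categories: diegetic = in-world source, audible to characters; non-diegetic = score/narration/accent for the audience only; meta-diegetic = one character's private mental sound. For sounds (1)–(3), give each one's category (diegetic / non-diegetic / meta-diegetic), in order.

meta-diegetic, diegetic, non-diegetic

(1) it's Fionn's internal bodily sensation rendered as sound; only Fionn 'hears' it → meta-diegetic.
Sound (2): an in-world source (a lighter); characters could hear it, so diegetic.
Sound (3): nothing in the scene produces it; it's an accent added for the audience, so non-diegetic.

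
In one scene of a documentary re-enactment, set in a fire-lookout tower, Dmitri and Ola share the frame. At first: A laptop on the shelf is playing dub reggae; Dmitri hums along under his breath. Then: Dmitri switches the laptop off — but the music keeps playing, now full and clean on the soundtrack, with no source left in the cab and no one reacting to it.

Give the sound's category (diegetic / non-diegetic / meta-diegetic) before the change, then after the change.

Before the change: a laptop is a real in-scene source and Dmitri reacts to it → diegetic.
After the change: there is no longer any in-world source and no one can hear it — it has become underscore → non-diegetic.

diegetic, non-diegetic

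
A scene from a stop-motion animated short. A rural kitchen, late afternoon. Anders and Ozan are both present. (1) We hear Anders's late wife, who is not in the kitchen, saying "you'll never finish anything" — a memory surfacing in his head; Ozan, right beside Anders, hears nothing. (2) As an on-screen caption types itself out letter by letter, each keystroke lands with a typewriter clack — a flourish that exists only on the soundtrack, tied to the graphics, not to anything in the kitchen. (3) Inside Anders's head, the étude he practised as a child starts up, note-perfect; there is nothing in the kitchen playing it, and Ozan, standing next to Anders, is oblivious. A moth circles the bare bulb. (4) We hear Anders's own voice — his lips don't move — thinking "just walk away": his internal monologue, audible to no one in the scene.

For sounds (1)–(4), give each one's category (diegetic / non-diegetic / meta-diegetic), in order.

(1) a remembered line, private to Anders — not present in the room, not audible to Ozan → meta-diegetic.
Sound (2): sound married to a title/caption — outside the diegesis by definition, so non-diegetic.
(3) is meta-diegetic: remembered music, private to Anders — Ozan is oblivious because it isn't in the room.
(4) Anders's thought-voice: a private mental sound no other character can hear → meta-diegetic.

meta-diegetic, non-diegetic, meta-diegetic, meta-diegetic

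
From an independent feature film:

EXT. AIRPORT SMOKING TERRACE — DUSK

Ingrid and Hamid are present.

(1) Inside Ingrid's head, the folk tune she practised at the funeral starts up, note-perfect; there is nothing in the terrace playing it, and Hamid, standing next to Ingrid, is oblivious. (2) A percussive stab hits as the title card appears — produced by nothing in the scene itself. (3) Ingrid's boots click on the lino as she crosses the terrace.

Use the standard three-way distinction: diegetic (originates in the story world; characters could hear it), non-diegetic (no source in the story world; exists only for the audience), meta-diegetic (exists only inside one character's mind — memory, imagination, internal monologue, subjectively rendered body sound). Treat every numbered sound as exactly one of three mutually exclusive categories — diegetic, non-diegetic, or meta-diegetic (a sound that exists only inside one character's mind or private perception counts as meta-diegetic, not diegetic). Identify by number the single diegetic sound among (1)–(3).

Sound (1): remembered music, private to Ingrid — Hamid is oblivious because it isn't in the room, so meta-diegetic.
(2) it's a sound-design accent with no in-world source; no one in the scene can hear it → non-diegetic.
(3) a character's body making contact with the set — an in-world sound → diegetic.
Only (3) is diegetic.

3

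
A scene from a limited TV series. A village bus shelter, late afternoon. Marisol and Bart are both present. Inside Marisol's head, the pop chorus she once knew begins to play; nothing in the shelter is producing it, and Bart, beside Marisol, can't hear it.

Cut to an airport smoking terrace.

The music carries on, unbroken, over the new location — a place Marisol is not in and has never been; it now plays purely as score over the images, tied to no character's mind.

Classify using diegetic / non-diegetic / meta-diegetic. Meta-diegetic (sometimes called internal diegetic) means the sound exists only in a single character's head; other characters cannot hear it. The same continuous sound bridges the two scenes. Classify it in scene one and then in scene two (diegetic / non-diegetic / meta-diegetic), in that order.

Scene one: the music exists only inside Marisol's mind; Bart can't hear it → meta-diegetic.
Scene two: it's detached from Marisol entirely and plays over unrelated images with no in-world source — conventional underscore → non-diegetic.

meta-diegetic, non-diegetic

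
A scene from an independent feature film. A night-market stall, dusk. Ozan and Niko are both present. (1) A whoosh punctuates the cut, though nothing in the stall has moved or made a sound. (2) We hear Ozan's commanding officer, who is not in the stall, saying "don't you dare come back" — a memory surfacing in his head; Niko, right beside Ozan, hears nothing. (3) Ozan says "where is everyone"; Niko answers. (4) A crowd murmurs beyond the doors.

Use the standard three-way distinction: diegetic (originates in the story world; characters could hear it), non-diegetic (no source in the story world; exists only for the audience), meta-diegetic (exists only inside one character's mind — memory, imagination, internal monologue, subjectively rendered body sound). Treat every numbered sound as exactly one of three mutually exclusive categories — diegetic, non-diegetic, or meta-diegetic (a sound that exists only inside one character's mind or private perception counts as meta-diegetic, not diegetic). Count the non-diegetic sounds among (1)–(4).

(1) is non-diegetic: nothing in the scene produces it; it's an accent added for the audience.
Sound (2): it's Ozan's recollection rendered as sound; the other character can't hear it, so meta-diegetic.
(3) is diegetic: spoken by a character present in the story world.
(4) a crowd is part of the location's real environment → diegetic.
So 1 of the 4 is non-diegetic: (1).

1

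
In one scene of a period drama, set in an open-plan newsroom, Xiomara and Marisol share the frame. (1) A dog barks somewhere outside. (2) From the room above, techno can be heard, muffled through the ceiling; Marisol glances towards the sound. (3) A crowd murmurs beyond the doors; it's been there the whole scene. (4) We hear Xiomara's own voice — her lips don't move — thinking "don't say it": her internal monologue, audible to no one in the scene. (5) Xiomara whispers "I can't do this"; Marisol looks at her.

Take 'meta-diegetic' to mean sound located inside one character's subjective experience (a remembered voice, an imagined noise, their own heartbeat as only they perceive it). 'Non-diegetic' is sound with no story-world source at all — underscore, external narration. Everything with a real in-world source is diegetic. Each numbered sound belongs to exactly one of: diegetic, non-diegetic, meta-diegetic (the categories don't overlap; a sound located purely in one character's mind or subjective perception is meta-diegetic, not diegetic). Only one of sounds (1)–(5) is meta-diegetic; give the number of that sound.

4

(1) an in-world source (a dog); characters could hear it → diegetic.
(2) is diegetic: off-screen diegetic: the source is out of frame but still in the story's space.
(3) ambient/room sound belonging to the story's physical space → diegetic.
Sound (4): internal monologue — inside Xiomara's mind, not spoken into the scene, so meta-diegetic.
Sound (5): on-screen dialogue — Xiomara speaks and Marisol is there to hear, so diegetic.
Only (4) is meta-diegetic.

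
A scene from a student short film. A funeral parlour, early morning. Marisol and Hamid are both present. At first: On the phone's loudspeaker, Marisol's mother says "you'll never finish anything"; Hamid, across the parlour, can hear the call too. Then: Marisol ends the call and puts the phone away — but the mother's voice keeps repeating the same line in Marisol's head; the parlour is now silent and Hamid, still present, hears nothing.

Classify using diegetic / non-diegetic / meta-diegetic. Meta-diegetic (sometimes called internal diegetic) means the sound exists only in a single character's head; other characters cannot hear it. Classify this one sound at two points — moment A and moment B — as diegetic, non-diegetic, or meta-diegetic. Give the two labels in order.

Moment A: the loudspeaker is an in-world source; both Marisol and Hamid hear the call → diegetic.
Moment B: with the phone off, the voice continues only as Marisol's private mental replay — Hamid can't hear it → meta-diegetic.

diegetic, meta-diegetic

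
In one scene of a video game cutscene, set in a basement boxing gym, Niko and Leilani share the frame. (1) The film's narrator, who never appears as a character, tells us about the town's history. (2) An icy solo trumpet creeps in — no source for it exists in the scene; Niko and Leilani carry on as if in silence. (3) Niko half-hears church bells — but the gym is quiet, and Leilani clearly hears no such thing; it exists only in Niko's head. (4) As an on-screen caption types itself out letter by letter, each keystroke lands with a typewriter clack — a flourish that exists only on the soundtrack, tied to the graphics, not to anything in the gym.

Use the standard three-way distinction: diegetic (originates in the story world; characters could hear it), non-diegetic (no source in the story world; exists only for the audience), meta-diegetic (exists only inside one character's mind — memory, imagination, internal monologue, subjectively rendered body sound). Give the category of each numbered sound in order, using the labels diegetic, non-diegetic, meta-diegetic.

non-diegetic, non-diegetic, meta-diegetic, non-diegetic

(1) is non-diegetic: commentary laid over the scene from outside the fiction.
(2) nothing in the gym produces it and the characters don't hear it — pure soundtrack → non-diegetic.
Sound (3): the sound is imagined by Niko; nothing in the story world is producing it and Leilani can't hear it, so meta-diegetic.
(4) is non-diegetic: the caption isn't part of the story world, so neither is the sound tied to it.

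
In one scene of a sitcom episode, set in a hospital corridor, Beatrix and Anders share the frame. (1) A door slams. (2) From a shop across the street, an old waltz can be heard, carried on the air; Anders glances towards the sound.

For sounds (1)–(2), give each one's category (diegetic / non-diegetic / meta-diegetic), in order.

diegetic, diegetic

(1) the sound comes from a door physically present in the location → diegetic.
(2) the music has an off-screen but real-world source and a character hears it → diegetic.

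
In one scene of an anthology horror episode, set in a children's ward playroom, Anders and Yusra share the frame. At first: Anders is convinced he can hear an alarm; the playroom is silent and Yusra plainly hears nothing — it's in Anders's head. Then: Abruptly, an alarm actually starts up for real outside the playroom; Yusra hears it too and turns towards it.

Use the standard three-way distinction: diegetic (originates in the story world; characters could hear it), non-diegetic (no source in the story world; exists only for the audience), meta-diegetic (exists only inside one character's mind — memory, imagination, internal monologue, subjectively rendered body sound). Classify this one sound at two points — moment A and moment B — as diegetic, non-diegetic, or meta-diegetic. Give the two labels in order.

meta-diegetic, diegetic

Moment A: only Anders 'hears' it — imagined, in his mind → meta-diegetic.
Moment B: now there's a real external source and Yusra hears it too — in the story world → diegetic.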